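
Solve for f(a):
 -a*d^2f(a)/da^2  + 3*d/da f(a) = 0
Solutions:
 f(a) = C1 + C2*a^4


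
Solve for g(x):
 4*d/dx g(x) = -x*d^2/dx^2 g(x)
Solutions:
 g(x) = C1 + C2/x^3


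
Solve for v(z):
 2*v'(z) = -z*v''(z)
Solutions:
 v(z) = C1 + C2/z


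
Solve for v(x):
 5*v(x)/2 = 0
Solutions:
 v(x) = 0


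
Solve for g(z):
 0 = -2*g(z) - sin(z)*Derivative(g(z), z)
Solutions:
 g(z) = C1*(cos(z) + 1)/(cos(z) - 1)


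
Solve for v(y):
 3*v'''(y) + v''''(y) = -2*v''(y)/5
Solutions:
 v(y) = C1 + C2*y + C3*exp(y*(-15 + sqrt(185))/10) + C4*exp(-y*(sqrt(185) + 15)/10)


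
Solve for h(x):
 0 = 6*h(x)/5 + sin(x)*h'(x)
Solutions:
 h(x) = C1*(cos(x) + 1)^(3/5)/(cos(x) - 1)^(3/5)


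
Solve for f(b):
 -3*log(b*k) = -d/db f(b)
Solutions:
 f(b) = C1 + 3*b*log(b*k) - 3*b


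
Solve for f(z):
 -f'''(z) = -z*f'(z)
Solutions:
 f(z) = C1 + Integral(C2*airyai(z) + C3*airybi(z), z)


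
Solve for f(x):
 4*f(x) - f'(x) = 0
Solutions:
 f(x) = C1*exp(4*x)


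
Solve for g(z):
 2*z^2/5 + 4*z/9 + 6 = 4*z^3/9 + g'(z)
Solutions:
 g(z) = C1 - z^4/9 + 2*z^3/15 + 2*z^2/9 + 6*z


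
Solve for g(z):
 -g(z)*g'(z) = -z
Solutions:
 g(z) = -sqrt(C1 + z^2)
 g(z) = sqrt(C1 + z^2)


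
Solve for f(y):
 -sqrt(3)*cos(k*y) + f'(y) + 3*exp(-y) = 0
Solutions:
 f(y) = C1 + 3*exp(-y) + sqrt(3)*sin(k*y)/k


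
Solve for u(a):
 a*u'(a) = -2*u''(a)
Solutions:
 u(a) = C1 + C2*erf(a/2)


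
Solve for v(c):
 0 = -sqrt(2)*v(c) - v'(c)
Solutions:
 v(c) = C1*exp(-sqrt(2)*c)


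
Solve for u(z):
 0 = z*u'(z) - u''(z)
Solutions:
 u(z) = C1 + C2*erfi(sqrt(2)*z/2)


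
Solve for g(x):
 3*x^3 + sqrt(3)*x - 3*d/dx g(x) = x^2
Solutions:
 g(x) = C1 + x^4/4 - x^3/9 + sqrt(3)*x^2/6


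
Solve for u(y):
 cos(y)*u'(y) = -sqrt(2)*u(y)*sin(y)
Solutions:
 u(y) = C1*cos(y)^(sqrt(2))


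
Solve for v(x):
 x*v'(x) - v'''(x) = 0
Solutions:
 v(x) = C1 + Integral(C2*airyai(x) + C3*airybi(x), x)


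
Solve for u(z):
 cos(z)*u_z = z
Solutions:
 u(z) = C1 + Integral(z/cos(z), z)


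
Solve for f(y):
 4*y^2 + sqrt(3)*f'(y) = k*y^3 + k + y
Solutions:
 f(y) = C1 + sqrt(3)*k*y^4/12 + sqrt(3)*k*y/3 - 4*sqrt(3)*y^3/9 + sqrt(3)*y^2/6


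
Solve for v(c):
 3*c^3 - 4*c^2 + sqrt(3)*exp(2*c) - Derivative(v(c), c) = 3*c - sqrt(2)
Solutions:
 v(c) = C1 + 3*c^4/4 - 4*c^3/3 - 3*c^2/2 + sqrt(2)*c + sqrt(3)*exp(2*c)/2


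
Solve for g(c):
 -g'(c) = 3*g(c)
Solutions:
 g(c) = C1*exp(-3*c)


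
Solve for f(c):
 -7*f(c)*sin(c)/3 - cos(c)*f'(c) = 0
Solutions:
 f(c) = C1*cos(c)^(7/3)


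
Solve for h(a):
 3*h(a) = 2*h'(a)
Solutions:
 h(a) = C1*exp(3*a/2)


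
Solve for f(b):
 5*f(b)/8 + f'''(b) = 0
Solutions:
 f(b) = C3*exp(-5^(1/3)*b/2) + (C1*sin(sqrt(3)*5^(1/3)*b/4) + C2*cos(sqrt(3)*5^(1/3)*b/4))*exp(5^(1/3)*b/4)


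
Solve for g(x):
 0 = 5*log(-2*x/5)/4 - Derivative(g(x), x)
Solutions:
 g(x) = C1 + 5*x*log(-x)/4 + 5*x*(-log(5) - 1 + log(2))/4


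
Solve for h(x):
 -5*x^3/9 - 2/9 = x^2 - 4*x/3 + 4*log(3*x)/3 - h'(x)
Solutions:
 h(x) = C1 + 5*x^4/36 + x^3/3 - 2*x^2/3 + 4*x*log(x)/3 - 10*x/9 + 4*x*log(3)/3


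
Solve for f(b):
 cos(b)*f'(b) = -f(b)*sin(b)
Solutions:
 f(b) = C1*cos(b)


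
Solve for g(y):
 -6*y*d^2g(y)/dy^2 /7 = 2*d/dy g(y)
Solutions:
 g(y) = C1 + C2/y^(4/3)


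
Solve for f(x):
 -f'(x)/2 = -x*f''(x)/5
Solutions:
 f(x) = C1 + C2*x^(7/2)


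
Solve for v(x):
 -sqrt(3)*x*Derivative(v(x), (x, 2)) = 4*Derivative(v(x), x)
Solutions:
 v(x) = C1 + C2*x^(1 - 4*sqrt(3)/3)


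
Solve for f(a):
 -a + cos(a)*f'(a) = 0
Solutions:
 f(a) = C1 + Integral(a/cos(a), a)


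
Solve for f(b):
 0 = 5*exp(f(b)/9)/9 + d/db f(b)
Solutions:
 f(b) = 9*log(1/(C1 + 5*b)) + 36*log(3)


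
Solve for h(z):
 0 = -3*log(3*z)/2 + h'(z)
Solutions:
 h(z) = C1 + 3*z*log(z)/2 - 3*z/2 + 3*z*log(3)/2


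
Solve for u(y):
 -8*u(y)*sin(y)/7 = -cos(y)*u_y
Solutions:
 u(y) = C1/cos(y)^(8/7)


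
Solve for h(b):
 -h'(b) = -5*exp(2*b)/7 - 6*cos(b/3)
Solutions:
 h(b) = C1 + 5*exp(2*b)/14 + 18*sin(b/3)


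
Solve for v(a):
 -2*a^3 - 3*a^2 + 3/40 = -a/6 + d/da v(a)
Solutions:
 v(a) = C1 - a^4/2 - a^3 + a^2/12 + 3*a/40


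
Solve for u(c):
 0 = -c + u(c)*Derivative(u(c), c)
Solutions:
 u(c) = -sqrt(C1 + c^2)
 u(c) = sqrt(C1 + c^2)


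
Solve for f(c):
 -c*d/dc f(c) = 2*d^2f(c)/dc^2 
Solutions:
 f(c) = C1 + C2*erf(c/2)


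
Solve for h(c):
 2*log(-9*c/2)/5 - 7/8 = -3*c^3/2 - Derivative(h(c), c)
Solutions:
 h(c) = C1 - 3*c^4/8 - 2*c*log(-c)/5 + c*(-32*log(3) + 16*log(2) + 51)/40


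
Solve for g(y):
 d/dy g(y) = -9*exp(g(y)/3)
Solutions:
 g(y) = 3*log(1/(C1 + 9*y)) + 3*log(3)


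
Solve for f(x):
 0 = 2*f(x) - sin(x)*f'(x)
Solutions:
 f(x) = C1*(cos(x) - 1)/(cos(x) + 1)


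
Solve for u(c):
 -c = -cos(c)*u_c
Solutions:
 u(c) = C1 + Integral(c/cos(c), c)


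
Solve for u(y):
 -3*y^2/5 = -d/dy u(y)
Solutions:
 u(y) = C1 + y^3/5


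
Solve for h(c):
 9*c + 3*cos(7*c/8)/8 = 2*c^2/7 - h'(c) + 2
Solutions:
 h(c) = C1 + 2*c^3/21 - 9*c^2/2 + 2*c - 3*sin(7*c/8)/7


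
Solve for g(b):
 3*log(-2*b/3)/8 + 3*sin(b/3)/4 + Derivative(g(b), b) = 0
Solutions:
 g(b) = C1 - 3*b*log(-b)/8 - 3*b*log(2)/8 + 3*b/8 + 3*b*log(3)/8 + 9*cos(b/3)/4


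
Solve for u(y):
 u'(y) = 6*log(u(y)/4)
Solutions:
 Integral(1/(-log(_y) + 2*log(2)), (_y, u(y)))/6 = C1 - y


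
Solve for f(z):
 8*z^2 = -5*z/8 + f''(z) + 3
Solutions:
 f(z) = C1 + C2*z + 2*z^4/3 + 5*z^3/48 - 3*z^2/2


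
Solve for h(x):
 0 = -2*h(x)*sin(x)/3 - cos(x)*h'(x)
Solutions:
 h(x) = C1*cos(x)^(2/3)


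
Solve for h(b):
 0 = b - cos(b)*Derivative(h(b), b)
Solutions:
 h(b) = C1 + Integral(b/cos(b), b)


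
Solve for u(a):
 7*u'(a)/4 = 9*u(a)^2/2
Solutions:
 u(a) = -7/(C1 + 18*a)


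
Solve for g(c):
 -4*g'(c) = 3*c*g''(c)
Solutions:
 g(c) = C1 + C2/c^(1/3)


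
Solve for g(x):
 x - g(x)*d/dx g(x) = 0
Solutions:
 g(x) = -sqrt(C1 + x^2)
 g(x) = sqrt(C1 + x^2)


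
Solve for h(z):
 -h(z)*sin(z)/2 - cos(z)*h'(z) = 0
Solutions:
 h(z) = C1*sqrt(cos(z))


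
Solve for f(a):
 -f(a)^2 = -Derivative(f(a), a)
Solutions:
 f(a) = -1/(C1 + a)


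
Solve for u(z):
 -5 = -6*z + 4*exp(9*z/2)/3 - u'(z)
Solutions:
 u(z) = C1 - 3*z^2 + 5*z + 8*exp(9*z/2)/27


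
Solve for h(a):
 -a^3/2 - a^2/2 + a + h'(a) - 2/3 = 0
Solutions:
 h(a) = C1 + a^4/8 + a^3/6 - a^2/2 + 2*a/3


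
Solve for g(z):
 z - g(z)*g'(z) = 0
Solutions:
 g(z) = -sqrt(C1 + z^2)
 g(z) = sqrt(C1 + z^2)


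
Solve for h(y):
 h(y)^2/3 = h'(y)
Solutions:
 h(y) = -3/(C1 + y)


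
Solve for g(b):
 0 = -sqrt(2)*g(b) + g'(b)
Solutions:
 g(b) = C1*exp(sqrt(2)*b)


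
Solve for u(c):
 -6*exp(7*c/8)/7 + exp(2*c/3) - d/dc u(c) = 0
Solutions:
 u(c) = C1 - 48*exp(7*c/8)/49 + 3*exp(2*c/3)/2


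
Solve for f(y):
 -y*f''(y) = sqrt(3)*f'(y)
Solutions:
 f(y) = C1 + C2*y^(1 - sqrt(3))


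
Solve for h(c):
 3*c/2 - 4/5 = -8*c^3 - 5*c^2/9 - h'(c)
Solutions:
 h(c) = C1 - 2*c^4 - 5*c^3/27 - 3*c^2/4 + 4*c/5


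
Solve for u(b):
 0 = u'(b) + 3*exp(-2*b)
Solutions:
 u(b) = C1 + 3*exp(-2*b)/2


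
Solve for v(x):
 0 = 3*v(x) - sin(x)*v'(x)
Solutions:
 v(x) = C1*(cos(x) - 1)^(3/2)/(cos(x) + 1)^(3/2)


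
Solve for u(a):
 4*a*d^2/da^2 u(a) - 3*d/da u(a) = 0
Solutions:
 u(a) = C1 + C2*a^(7/4)


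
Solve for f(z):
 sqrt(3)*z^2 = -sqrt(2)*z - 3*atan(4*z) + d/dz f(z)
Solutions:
 f(z) = C1 + sqrt(3)*z^3/3 + sqrt(2)*z^2/2 + 3*z*atan(4*z) - 3*log(16*z^2 + 1)/8


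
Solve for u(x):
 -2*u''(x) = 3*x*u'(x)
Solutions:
 u(x) = C1 + C2*erf(sqrt(3)*x/2)


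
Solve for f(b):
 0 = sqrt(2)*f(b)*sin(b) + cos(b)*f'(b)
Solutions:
 f(b) = C1*cos(b)^(sqrt(2))


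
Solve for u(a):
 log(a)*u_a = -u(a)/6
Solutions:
 u(a) = C1*exp(-li(a)/6)


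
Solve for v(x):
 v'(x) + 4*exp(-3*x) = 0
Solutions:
 v(x) = C1 + 4*exp(-3*x)/3


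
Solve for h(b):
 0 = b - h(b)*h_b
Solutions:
 h(b) = -sqrt(C1 + b^2)
 h(b) = sqrt(C1 + b^2)


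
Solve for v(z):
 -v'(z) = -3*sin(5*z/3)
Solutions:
 v(z) = C1 - 9*cos(5*z/3)/5


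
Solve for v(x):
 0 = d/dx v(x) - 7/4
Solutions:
 v(x) = C1 + 7*x/4


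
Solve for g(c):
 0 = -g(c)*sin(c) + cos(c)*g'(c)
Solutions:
 g(c) = C1/cos(c)


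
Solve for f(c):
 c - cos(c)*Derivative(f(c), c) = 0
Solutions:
 f(c) = C1 + Integral(c/cos(c), c)


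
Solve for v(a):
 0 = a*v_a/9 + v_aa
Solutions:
 v(a) = C1 + C2*erf(sqrt(2)*a/6)


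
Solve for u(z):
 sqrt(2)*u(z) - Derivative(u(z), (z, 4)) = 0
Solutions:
 u(z) = C1*exp(-2^(1/8)*z) + C2*exp(2^(1/8)*z) + C3*sin(2^(1/8)*z) + C4*cos(2^(1/8)*z)


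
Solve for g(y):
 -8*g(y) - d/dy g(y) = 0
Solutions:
 g(y) = C1*exp(-8*y)


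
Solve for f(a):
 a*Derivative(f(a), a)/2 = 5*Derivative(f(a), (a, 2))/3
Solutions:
 f(a) = C1 + C2*erfi(sqrt(15)*a/10)


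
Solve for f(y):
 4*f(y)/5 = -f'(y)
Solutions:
 f(y) = C1*exp(-4*y/5)


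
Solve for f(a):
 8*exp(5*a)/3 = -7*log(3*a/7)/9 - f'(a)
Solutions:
 f(a) = C1 - 7*a*log(a)/9 + 7*a*(-log(3) + 1 + log(7))/9 - 8*exp(5*a)/15


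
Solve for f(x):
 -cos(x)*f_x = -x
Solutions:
 f(x) = C1 + Integral(x/cos(x), x)


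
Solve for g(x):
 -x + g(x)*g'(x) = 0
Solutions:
 g(x) = -sqrt(C1 + x^2)
 g(x) = sqrt(C1 + x^2)


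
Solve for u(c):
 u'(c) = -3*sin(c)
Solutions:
 u(c) = C1 + 3*cos(c)


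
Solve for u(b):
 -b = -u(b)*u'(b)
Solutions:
 u(b) = -sqrt(C1 + b^2)
 u(b) = sqrt(C1 + b^2)


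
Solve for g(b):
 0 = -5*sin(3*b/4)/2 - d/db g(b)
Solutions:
 g(b) = C1 + 10*cos(3*b/4)/3


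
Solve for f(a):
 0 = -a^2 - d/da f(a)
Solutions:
 f(a) = C1 - a^3/3


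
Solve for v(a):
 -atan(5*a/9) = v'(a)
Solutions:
 v(a) = C1 - a*atan(5*a/9) + 9*log(25*a^2 + 81)/10


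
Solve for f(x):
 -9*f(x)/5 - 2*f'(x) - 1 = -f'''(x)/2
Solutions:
 f(x) = C1*exp(-x*(20*45^(1/3)/(sqrt(1761) + 81)^(1/3) + 75^(1/3)*(sqrt(1761) + 81)^(1/3))/30)*sin(3^(1/6)*5^(1/3)*x*(-3^(2/3)*5^(1/3)*(sqrt(1761) + 81)^(1/3)/30 + 2/(sqrt(1761) + 81)^(1/3))) + C2*exp(-x*(20*45^(1/3)/(sqrt(1761) + 81)^(1/3) + 75^(1/3)*(sqrt(1761) + 81)^(1/3))/30)*cos(3^(1/6)*5^(1/3)*x*(-3^(2/3)*5^(1/3)*(sqrt(1761) + 81)^(1/3)/30 + 2/(sqrt(1761) + 81)^(1/3))) + C3*exp(x*(20*45^(1/3)/(sqrt(1761) + 81)^(1/3) + 75^(1/3)*(sqrt(1761) + 81)^(1/3))/15) - 5/9


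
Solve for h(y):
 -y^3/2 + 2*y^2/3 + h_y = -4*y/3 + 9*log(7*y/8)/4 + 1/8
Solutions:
 h(y) = C1 + y^4/8 - 2*y^3/9 - 2*y^2/3 + 9*y*log(y)/4 - 27*y*log(2)/4 - 17*y/8 + 9*y*log(7)/4


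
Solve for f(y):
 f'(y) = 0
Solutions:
 f(y) = C1


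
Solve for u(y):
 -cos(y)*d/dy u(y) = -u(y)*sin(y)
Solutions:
 u(y) = C1/cos(y)


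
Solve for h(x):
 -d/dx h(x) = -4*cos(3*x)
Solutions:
 h(x) = C1 + 4*sin(3*x)/3


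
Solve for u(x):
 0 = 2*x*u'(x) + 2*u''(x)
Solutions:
 u(x) = C1 + C2*erf(sqrt(2)*x/2)


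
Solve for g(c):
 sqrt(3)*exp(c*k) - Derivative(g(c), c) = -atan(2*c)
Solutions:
 g(c) = C1 + c*atan(2*c) + sqrt(3)*Piecewise((exp(c*k)/k, Ne(k, 0)), (c, True)) - log(4*c^2 + 1)/4


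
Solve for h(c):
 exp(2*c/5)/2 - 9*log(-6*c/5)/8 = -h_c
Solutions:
 h(c) = C1 + 9*c*log(-c)/8 + 9*c*(-log(5) - 1 + log(6))/8 - 5*exp(2*c/5)/4


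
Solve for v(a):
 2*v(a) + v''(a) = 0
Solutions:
 v(a) = C1*sin(sqrt(2)*a) + C2*cos(sqrt(2)*a)


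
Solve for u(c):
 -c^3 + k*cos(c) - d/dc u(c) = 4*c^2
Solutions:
 u(c) = C1 - c^4/4 - 4*c^3/3 + k*sin(c)


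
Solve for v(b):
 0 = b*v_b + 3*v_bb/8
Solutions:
 v(b) = C1 + C2*erf(2*sqrt(3)*b/3)


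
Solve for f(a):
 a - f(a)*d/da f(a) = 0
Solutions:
 f(a) = -sqrt(C1 + a^2)
 f(a) = sqrt(C1 + a^2)


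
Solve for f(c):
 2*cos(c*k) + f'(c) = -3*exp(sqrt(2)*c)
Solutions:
 f(c) = C1 - 3*sqrt(2)*exp(sqrt(2)*c)/2 - 2*sin(c*k)/k


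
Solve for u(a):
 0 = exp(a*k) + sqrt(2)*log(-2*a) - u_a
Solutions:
 u(a) = C1 + sqrt(2)*a*log(-a) + sqrt(2)*a*(-1 + log(2)) + Piecewise((exp(a*k)/k, Ne(k, 0)), (a, True))


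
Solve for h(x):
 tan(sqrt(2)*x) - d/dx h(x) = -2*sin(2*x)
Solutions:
 h(x) = C1 - sqrt(2)*log(cos(sqrt(2)*x))/2 - cos(2*x)


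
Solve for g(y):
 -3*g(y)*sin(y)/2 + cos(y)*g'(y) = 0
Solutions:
 g(y) = C1/cos(y)^(3/2)


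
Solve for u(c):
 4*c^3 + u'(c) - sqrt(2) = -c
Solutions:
 u(c) = C1 - c^4 - c^2/2 + sqrt(2)*c


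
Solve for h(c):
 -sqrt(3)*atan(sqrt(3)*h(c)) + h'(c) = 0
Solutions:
 Integral(1/atan(sqrt(3)*_y), (_y, h(c))) = C1 + sqrt(3)*c


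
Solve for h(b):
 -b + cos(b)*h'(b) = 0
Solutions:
 h(b) = C1 + Integral(b/cos(b), b)


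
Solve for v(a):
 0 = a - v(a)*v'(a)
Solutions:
 v(a) = -sqrt(C1 + a^2)
 v(a) = sqrt(C1 + a^2)


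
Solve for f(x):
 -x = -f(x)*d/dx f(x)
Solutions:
 f(x) = -sqrt(C1 + x^2)
 f(x) = sqrt(C1 + x^2)


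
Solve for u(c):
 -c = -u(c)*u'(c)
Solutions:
 u(c) = -sqrt(C1 + c^2)
 u(c) = sqrt(C1 + c^2)


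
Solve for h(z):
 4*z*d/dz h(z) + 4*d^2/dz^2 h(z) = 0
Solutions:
 h(z) = C1 + C2*erf(sqrt(2)*z/2)


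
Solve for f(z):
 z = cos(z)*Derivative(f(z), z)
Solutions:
 f(z) = C1 + Integral(z/cos(z), z)


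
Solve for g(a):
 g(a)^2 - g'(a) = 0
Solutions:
 g(a) = -1/(C1 + a)


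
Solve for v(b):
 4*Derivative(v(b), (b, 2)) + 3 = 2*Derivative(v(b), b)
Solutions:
 v(b) = C1 + C2*exp(b/2) + 3*b/2


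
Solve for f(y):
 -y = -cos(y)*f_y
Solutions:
 f(y) = C1 + Integral(y/cos(y), y)


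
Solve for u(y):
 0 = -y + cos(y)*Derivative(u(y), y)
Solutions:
 u(y) = C1 + Integral(y/cos(y), y)


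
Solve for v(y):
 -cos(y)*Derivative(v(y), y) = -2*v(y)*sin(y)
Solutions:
 v(y) = C1/cos(y)^2


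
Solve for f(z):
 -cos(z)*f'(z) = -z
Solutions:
 f(z) = C1 + Integral(z/cos(z), z)


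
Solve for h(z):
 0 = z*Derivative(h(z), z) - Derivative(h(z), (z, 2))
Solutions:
 h(z) = C1 + C2*erfi(sqrt(2)*z/2)


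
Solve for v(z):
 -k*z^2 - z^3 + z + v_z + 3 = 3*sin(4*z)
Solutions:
 v(z) = C1 + k*z^3/3 + z^4/4 - z^2/2 - 3*z - 3*cos(4*z)/4


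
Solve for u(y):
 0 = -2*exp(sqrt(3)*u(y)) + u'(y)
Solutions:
 u(y) = sqrt(3)*(2*log(-1/(C1 + 2*y)) - log(3))/6


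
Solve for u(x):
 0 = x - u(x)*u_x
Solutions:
 u(x) = -sqrt(C1 + x^2)
 u(x) = sqrt(C1 + x^2)


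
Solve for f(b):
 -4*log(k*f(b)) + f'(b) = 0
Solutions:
 li(k*f(b))/k = C1 + 4*b


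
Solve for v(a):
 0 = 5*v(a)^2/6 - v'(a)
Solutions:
 v(a) = -6/(C1 + 5*a)


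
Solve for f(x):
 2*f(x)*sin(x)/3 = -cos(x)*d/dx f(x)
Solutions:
 f(x) = C1*cos(x)^(2/3)


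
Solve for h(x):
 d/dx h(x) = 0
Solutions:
 h(x) = C1


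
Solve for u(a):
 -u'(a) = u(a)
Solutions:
 u(a) = C1*exp(-a)


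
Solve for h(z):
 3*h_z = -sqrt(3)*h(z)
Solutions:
 h(z) = C1*exp(-sqrt(3)*z/3)


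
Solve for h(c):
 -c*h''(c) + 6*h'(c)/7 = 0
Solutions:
 h(c) = C1 + C2*c^(13/7)


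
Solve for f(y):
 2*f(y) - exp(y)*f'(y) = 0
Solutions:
 f(y) = C1*exp(-2*exp(-y))


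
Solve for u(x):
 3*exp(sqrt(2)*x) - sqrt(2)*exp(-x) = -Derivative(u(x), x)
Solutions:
 u(x) = C1 - 3*sqrt(2)*exp(sqrt(2)*x)/2 - sqrt(2)*exp(-x)


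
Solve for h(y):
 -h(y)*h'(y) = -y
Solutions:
 h(y) = -sqrt(C1 + y^2)
 h(y) = sqrt(C1 + y^2)


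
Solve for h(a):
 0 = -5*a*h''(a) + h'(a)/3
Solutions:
 h(a) = C1 + C2*a^(16/15)


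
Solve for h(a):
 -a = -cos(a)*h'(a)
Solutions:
 h(a) = C1 + Integral(a/cos(a), a)


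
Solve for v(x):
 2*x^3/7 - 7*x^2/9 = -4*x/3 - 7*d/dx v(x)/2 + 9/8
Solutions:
 v(x) = C1 - x^4/49 + 2*x^3/27 - 4*x^2/21 + 9*x/28


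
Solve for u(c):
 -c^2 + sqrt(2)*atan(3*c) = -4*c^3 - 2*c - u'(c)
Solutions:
 u(c) = C1 - c^4 + c^3/3 - c^2 - sqrt(2)*(c*atan(3*c) - log(9*c^2 + 1)/6)


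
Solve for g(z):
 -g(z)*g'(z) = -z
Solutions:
 g(z) = -sqrt(C1 + z^2)
 g(z) = sqrt(C1 + z^2)


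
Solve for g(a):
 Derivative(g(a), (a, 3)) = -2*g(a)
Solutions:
 g(a) = C3*exp(-2^(1/3)*a) + (C1*sin(2^(1/3)*sqrt(3)*a/2) + C2*cos(2^(1/3)*sqrt(3)*a/2))*exp(2^(1/3)*a/2)


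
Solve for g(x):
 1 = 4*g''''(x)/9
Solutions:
 g(x) = C1 + C2*x + C3*x^2 + C4*x^3 + 3*x^4/32


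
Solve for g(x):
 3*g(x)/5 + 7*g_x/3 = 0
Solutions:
 g(x) = C1*exp(-9*x/35)


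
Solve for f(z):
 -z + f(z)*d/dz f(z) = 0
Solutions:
 f(z) = -sqrt(C1 + z^2)
 f(z) = sqrt(C1 + z^2)


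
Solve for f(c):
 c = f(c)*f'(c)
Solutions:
 f(c) = -sqrt(C1 + c^2)
 f(c) = sqrt(C1 + c^2)


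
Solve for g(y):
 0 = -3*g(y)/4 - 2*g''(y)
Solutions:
 g(y) = C1*sin(sqrt(6)*y/4) + C2*cos(sqrt(6)*y/4)


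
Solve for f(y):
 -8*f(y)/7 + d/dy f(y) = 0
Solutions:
 f(y) = C1*exp(8*y/7)


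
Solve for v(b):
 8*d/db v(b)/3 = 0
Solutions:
 v(b) = C1


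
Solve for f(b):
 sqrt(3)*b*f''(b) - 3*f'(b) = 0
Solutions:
 f(b) = C1 + C2*b^(1 + sqrt(3))


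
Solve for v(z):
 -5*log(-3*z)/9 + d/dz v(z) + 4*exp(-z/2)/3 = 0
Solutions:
 v(z) = C1 + 5*z*log(-z)/9 + 5*z*(-1 + log(3))/9 + 8*exp(-z/2)/3


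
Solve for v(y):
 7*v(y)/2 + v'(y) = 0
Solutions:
 v(y) = C1*exp(-7*y/2)


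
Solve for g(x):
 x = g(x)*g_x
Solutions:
 g(x) = -sqrt(C1 + x^2)
 g(x) = sqrt(C1 + x^2)


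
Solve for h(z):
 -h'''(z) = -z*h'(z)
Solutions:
 h(z) = C1 + Integral(C2*airyai(z) + C3*airybi(z), z)


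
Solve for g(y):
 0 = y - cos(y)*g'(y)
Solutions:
 g(y) = C1 + Integral(y/cos(y), y)


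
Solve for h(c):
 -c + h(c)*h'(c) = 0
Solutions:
 h(c) = -sqrt(C1 + c^2)
 h(c) = sqrt(C1 + c^2)


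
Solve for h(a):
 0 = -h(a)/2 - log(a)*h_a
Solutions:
 h(a) = C1*exp(-li(a)/2)


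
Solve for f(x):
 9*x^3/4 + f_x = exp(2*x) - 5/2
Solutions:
 f(x) = C1 - 9*x^4/16 - 5*x/2 + exp(2*x)/2


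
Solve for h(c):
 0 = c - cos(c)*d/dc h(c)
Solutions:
 h(c) = C1 + Integral(c/cos(c), c)


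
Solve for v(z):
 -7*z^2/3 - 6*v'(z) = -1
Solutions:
 v(z) = C1 - 7*z^3/54 + z/6


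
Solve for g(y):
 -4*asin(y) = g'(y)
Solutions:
 g(y) = C1 - 4*y*asin(y) - 4*sqrt(1 - y^2)


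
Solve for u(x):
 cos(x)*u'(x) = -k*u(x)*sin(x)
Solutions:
 u(x) = C1*exp(k*log(cos(x)))


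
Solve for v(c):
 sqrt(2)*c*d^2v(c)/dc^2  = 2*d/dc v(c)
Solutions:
 v(c) = C1 + C2*c^(1 + sqrt(2))


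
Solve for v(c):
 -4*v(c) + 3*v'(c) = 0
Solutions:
 v(c) = C1*exp(4*c/3)


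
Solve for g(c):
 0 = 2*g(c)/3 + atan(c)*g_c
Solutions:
 g(c) = C1*exp(-2*Integral(1/atan(c), c)/3)


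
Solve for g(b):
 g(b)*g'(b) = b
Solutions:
 g(b) = -sqrt(C1 + b^2)
 g(b) = sqrt(C1 + b^2)


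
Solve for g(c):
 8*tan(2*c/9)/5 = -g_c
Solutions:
 g(c) = C1 + 36*log(cos(2*c/9))/5


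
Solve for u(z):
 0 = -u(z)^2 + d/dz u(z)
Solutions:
 u(z) = -1/(C1 + z)


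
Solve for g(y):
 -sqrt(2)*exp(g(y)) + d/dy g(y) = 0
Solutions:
 g(y) = log(-1/(C1 + sqrt(2)*y))


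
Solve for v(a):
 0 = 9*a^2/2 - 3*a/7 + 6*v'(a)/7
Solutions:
 v(a) = C1 - 7*a^3/4 + a^2/4


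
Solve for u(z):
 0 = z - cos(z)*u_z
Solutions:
 u(z) = C1 + Integral(z/cos(z), z)


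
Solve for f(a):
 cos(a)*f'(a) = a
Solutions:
 f(a) = C1 + Integral(a/cos(a), a)


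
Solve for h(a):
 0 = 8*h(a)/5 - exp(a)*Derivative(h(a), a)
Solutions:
 h(a) = C1*exp(-8*exp(-a)/5)


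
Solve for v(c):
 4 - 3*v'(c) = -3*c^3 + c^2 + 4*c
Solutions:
 v(c) = C1 + c^4/4 - c^3/9 - 2*c^2/3 + 4*c/3


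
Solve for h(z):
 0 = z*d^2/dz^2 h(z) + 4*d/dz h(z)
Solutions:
 h(z) = C1 + C2/z^3


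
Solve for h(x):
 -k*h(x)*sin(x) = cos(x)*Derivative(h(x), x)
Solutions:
 h(x) = C1*exp(k*log(cos(x)))


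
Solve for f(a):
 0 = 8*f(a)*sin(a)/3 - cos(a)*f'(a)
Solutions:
 f(a) = C1/cos(a)^(8/3)


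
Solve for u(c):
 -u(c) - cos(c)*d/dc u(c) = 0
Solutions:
 u(c) = C1*sqrt(sin(c) - 1)/sqrt(sin(c) + 1)


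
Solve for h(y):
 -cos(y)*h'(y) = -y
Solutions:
 h(y) = C1 + Integral(y/cos(y), y)


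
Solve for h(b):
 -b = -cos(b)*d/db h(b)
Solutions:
 h(b) = C1 + Integral(b/cos(b), b)


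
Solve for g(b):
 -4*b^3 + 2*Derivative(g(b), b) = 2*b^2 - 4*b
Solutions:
 g(b) = C1 + b^4/2 + b^3/3 - b^2


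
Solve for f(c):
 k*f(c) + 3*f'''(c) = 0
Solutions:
 f(c) = C1*exp(3^(2/3)*c*(-k)^(1/3)/3) + C2*exp(c*(-k)^(1/3)*(-3^(2/3) + 3*3^(1/6)*I)/6) + C3*exp(-c*(-k)^(1/3)*(3^(2/3) + 3*3^(1/6)*I)/6)


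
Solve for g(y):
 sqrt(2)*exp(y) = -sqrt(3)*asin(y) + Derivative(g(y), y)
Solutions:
 g(y) = C1 + sqrt(3)*(y*asin(y) + sqrt(1 - y^2)) + sqrt(2)*exp(y)


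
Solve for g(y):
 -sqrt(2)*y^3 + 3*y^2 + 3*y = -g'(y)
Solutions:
 g(y) = C1 + sqrt(2)*y^4/4 - y^3 - 3*y^2/2


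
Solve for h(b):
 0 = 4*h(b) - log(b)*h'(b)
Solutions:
 h(b) = C1*exp(4*li(b))


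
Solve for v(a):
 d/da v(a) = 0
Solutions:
 v(a) = C1


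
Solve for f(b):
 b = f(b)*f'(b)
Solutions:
 f(b) = -sqrt(C1 + b^2)
 f(b) = sqrt(C1 + b^2)


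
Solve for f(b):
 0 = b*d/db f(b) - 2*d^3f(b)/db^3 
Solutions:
 f(b) = C1 + Integral(C2*airyai(2^(2/3)*b/2) + C3*airybi(2^(2/3)*b/2), b)


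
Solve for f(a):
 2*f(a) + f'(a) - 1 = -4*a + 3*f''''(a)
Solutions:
 f(a) = C1*exp(a*(-4 - 4*2^(1/3)/(11 + 3*sqrt(17))^(1/3) + 2^(2/3)*(11 + 3*sqrt(17))^(1/3))/12)*sin(2^(1/3)*sqrt(3)*a*(4/(11 + 3*sqrt(17))^(1/3) + 2^(1/3)*(11 + 3*sqrt(17))^(1/3))/12) + C2*exp(a*(-4 - 4*2^(1/3)/(11 + 3*sqrt(17))^(1/3) + 2^(2/3)*(11 + 3*sqrt(17))^(1/3))/12)*cos(2^(1/3)*sqrt(3)*a*(4/(11 + 3*sqrt(17))^(1/3) + 2^(1/3)*(11 + 3*sqrt(17))^(1/3))/12) + C3*exp(a) + C4*exp(a*(-2^(2/3)*(11 + 3*sqrt(17))^(1/3) - 2 + 4*2^(1/3)/(11 + 3*sqrt(17))^(1/3))/6) - 2*a + 3/2


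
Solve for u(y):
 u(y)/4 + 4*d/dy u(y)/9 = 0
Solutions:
 u(y) = C1*exp(-9*y/16)


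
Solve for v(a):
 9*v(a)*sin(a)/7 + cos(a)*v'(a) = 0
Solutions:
 v(a) = C1*cos(a)^(9/7)


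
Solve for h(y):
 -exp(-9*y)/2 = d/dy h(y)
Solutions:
 h(y) = C1 + exp(-9*y)/18


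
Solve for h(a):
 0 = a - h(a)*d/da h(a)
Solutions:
 h(a) = -sqrt(C1 + a^2)
 h(a) = sqrt(C1 + a^2)


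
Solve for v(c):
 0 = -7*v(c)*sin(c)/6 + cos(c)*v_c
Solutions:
 v(c) = C1/cos(c)^(7/6)


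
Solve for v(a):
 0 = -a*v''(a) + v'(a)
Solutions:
 v(a) = C1 + C2*a^2


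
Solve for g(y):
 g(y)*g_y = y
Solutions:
 g(y) = -sqrt(C1 + y^2)
 g(y) = sqrt(C1 + y^2)


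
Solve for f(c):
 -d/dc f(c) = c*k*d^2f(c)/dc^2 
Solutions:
 f(c) = C1 + c^(((re(k) - 1)*re(k) + im(k)^2)/(re(k)^2 + im(k)^2))*(C2*sin(log(c)*Abs(im(k))/(re(k)^2 + im(k)^2)) + C3*cos(log(c)*im(k)/(re(k)^2 + im(k)^2)))


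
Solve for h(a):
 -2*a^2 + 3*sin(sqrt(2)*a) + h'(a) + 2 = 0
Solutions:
 h(a) = C1 + 2*a^3/3 - 2*a + 3*sqrt(2)*cos(sqrt(2)*a)/2


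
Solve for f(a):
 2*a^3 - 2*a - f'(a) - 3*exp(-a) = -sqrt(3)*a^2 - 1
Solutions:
 f(a) = C1 + a^4/2 + sqrt(3)*a^3/3 - a^2 + a + 3*exp(-a)


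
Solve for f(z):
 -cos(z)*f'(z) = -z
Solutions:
 f(z) = C1 + Integral(z/cos(z), z)


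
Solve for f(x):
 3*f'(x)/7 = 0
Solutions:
 f(x) = C1


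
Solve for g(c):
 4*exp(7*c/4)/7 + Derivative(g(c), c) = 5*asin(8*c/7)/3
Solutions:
 g(c) = C1 + 5*c*asin(8*c/7)/3 + 5*sqrt(49 - 64*c^2)/24 - 16*exp(7*c/4)/49


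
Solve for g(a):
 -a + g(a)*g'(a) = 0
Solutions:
 g(a) = -sqrt(C1 + a^2)
 g(a) = sqrt(C1 + a^2)


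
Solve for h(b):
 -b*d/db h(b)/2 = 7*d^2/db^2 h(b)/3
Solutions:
 h(b) = C1 + C2*erf(sqrt(21)*b/14)


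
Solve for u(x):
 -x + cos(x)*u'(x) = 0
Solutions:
 u(x) = C1 + Integral(x/cos(x), x)


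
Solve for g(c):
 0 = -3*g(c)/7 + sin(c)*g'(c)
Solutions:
 g(c) = C1*(cos(c) - 1)^(3/14)/(cos(c) + 1)^(3/14)


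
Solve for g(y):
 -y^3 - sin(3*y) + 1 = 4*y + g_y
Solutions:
 g(y) = C1 - y^4/4 - 2*y^2 + y + cos(3*y)/3


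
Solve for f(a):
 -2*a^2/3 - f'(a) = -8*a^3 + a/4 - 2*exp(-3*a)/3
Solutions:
 f(a) = C1 + 2*a^4 - 2*a^3/9 - a^2/8 - 2*exp(-3*a)/9


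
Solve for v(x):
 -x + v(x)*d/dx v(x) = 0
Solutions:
 v(x) = -sqrt(C1 + x^2)
 v(x) = sqrt(C1 + x^2)


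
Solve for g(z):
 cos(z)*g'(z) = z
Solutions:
 g(z) = C1 + Integral(z/cos(z), z)


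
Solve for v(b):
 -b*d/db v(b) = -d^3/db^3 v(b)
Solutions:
 v(b) = C1 + Integral(C2*airyai(b) + C3*airybi(b), b)


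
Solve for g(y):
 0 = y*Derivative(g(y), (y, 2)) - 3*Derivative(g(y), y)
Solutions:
 g(y) = C1 + C2*y^4


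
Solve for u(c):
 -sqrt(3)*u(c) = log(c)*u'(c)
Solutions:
 u(c) = C1*exp(-sqrt(3)*li(c))


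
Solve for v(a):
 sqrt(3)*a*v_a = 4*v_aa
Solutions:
 v(a) = C1 + C2*erfi(sqrt(2)*3^(1/4)*a/4)


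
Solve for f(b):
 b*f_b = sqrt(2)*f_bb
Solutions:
 f(b) = C1 + C2*erfi(2^(1/4)*b/2)


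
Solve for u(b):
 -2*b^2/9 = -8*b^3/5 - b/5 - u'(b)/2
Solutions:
 u(b) = C1 - 4*b^4/5 + 4*b^3/27 - b^2/5


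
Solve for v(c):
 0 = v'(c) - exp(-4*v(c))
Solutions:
 v(c) = log(-I*(C1 + 4*c)^(1/4))
 v(c) = log(I*(C1 + 4*c)^(1/4))
 v(c) = log(-(C1 + 4*c)^(1/4))
 v(c) = log(C1 + 4*c)/4


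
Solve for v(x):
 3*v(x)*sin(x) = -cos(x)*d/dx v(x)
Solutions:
 v(x) = C1*cos(x)^3


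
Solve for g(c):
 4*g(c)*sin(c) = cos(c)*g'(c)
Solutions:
 g(c) = C1/cos(c)^4


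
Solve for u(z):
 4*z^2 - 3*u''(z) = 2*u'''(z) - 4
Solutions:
 u(z) = C1 + C2*z + C3*exp(-3*z/2) + z^4/9 - 8*z^3/27 + 34*z^2/27


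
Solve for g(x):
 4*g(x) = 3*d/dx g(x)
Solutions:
 g(x) = C1*exp(4*x/3)


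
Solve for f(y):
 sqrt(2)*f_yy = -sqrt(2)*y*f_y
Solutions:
 f(y) = C1 + C2*erf(sqrt(2)*y/2)


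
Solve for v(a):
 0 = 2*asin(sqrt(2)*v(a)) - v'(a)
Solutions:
 Integral(1/asin(sqrt(2)*_y), (_y, v(a))) = C1 + 2*a


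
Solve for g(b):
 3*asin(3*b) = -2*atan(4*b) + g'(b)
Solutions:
 g(b) = C1 + 3*b*asin(3*b) + 2*b*atan(4*b) + sqrt(1 - 9*b^2) - log(16*b^2 + 1)/4


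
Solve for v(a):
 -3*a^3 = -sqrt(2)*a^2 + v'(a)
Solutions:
 v(a) = C1 - 3*a^4/4 + sqrt(2)*a^3/3


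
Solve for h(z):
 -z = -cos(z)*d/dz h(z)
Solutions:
 h(z) = C1 + Integral(z/cos(z), z)


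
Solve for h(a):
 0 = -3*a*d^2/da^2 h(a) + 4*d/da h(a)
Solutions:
 h(a) = C1 + C2*a^(7/3)


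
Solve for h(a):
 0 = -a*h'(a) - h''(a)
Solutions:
 h(a) = C1 + C2*erf(sqrt(2)*a/2)


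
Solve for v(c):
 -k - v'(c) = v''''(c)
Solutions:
 v(c) = C1 + C4*exp(-c) - c*k + (C2*sin(sqrt(3)*c/2) + C3*cos(sqrt(3)*c/2))*exp(c/2)


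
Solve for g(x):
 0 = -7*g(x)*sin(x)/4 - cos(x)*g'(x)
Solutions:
 g(x) = C1*cos(x)^(7/4)


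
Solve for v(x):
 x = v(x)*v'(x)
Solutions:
 v(x) = -sqrt(C1 + x^2)
 v(x) = sqrt(C1 + x^2)


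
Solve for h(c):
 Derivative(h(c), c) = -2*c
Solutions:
 h(c) = C1 - c^2


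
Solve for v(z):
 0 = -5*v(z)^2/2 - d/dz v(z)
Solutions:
 v(z) = 2/(C1 + 5*z)


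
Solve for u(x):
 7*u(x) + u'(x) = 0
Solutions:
 u(x) = C1*exp(-7*x)


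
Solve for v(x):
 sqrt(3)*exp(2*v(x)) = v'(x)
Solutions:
 v(x) = log(-sqrt(-1/(C1 + sqrt(3)*x))) - log(2)/2
 v(x) = log(-1/(C1 + sqrt(3)*x))/2 - log(2)/2


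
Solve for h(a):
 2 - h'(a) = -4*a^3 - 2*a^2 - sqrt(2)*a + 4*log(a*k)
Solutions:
 h(a) = C1 + a^4 + 2*a^3/3 + sqrt(2)*a^2/2 - 4*a*log(a*k) + 6*a


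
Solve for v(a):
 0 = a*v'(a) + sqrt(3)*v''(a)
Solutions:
 v(a) = C1 + C2*erf(sqrt(2)*3^(3/4)*a/6)


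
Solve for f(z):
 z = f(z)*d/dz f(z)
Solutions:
 f(z) = -sqrt(C1 + z^2)
 f(z) = sqrt(C1 + z^2)


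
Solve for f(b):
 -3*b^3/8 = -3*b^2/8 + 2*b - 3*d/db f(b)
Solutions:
 f(b) = C1 + b^4/32 - b^3/24 + b^2/3


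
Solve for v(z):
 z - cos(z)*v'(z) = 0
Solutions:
 v(z) = C1 + Integral(z/cos(z), z)


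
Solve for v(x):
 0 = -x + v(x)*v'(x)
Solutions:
 v(x) = -sqrt(C1 + x^2)
 v(x) = sqrt(C1 + x^2)


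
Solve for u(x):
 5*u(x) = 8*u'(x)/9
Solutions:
 u(x) = C1*exp(45*x/8)


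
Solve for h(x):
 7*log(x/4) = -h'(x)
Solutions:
 h(x) = C1 - 7*x*log(x) + 7*x + x*log(16384)


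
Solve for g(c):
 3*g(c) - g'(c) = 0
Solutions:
 g(c) = C1*exp(3*c)


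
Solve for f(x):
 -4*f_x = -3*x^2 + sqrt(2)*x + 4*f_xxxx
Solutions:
 f(x) = C1 + C4*exp(-x) + x^3/4 - sqrt(2)*x^2/8 + (C2*sin(sqrt(3)*x/2) + C3*cos(sqrt(3)*x/2))*exp(x/2)


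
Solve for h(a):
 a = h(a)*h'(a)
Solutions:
 h(a) = -sqrt(C1 + a^2)
 h(a) = sqrt(C1 + a^2)


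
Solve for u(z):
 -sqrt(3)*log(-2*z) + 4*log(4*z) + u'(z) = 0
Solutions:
 u(z) = C1 - z*(4 - sqrt(3))*log(z) + z*(-8*log(2) - sqrt(3) + sqrt(3)*log(2) + 4 + sqrt(3)*I*pi)


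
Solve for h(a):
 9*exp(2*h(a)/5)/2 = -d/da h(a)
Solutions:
 h(a) = 5*log(-sqrt(-1/(C1 - 9*a))) + 5*log(5)/2
 h(a) = 5*log(-1/(C1 - 9*a))/2 + 5*log(5)/2


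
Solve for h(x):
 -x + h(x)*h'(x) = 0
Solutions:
 h(x) = -sqrt(C1 + x^2)
 h(x) = sqrt(C1 + x^2)


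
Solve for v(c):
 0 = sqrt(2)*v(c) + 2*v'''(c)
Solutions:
 v(c) = C3*exp(-2^(5/6)*c/2) + (C1*sin(2^(5/6)*sqrt(3)*c/4) + C2*cos(2^(5/6)*sqrt(3)*c/4))*exp(2^(5/6)*c/4)


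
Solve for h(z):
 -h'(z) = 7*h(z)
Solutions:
 h(z) = C1*exp(-7*z)


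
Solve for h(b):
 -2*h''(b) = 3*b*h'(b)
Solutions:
 h(b) = C1 + C2*erf(sqrt(3)*b/2)


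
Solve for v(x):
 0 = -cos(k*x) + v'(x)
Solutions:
 v(x) = C1 + sin(k*x)/k


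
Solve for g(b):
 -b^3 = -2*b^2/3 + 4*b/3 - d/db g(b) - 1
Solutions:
 g(b) = C1 + b^4/4 - 2*b^3/9 + 2*b^2/3 - b


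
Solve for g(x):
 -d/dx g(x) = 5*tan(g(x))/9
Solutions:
 g(x) = pi - asin(C1*exp(-5*x/9))
 g(x) = asin(C1*exp(-5*x/9))


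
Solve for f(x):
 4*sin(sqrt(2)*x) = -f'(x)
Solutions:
 f(x) = C1 + 2*sqrt(2)*cos(sqrt(2)*x)


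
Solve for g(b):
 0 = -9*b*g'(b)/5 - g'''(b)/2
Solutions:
 g(b) = C1 + Integral(C2*airyai(-18^(1/3)*5^(2/3)*b/5) + C3*airybi(-18^(1/3)*5^(2/3)*b/5), b)


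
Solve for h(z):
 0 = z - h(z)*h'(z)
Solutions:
 h(z) = -sqrt(C1 + z^2)
 h(z) = sqrt(C1 + z^2)


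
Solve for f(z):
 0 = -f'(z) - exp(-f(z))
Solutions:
 f(z) = log(C1 - z)


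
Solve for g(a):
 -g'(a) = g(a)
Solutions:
 g(a) = C1*exp(-a)


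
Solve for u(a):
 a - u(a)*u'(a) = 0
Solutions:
 u(a) = -sqrt(C1 + a^2)
 u(a) = sqrt(C1 + a^2)


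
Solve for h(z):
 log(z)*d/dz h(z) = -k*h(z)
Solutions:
 h(z) = C1*exp(-k*li(z))


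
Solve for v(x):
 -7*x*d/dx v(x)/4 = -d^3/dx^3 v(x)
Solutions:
 v(x) = C1 + Integral(C2*airyai(14^(1/3)*x/2) + C3*airybi(14^(1/3)*x/2), x)


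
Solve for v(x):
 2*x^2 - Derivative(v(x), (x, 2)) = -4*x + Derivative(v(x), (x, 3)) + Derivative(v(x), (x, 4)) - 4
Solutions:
 v(x) = C1 + C2*x + x^4/6 + (C3*sin(sqrt(3)*x/2) + C4*cos(sqrt(3)*x/2))*exp(-x/2)


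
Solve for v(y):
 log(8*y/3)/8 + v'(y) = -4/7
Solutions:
 v(y) = C1 - y*log(y)/8 - 25*y/56 - 3*y*log(2)/8 + y*log(3)/8


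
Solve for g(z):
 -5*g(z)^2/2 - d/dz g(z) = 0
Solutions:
 g(z) = 2/(C1 + 5*z)


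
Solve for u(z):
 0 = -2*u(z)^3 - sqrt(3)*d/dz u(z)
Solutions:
 u(z) = -sqrt(6)*sqrt(-1/(C1 - 2*sqrt(3)*z))/2
 u(z) = sqrt(6)*sqrt(-1/(C1 - 2*sqrt(3)*z))/2


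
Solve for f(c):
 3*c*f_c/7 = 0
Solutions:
 f(c) = C1


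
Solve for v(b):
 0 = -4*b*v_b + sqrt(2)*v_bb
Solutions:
 v(b) = C1 + C2*erfi(2^(1/4)*b)


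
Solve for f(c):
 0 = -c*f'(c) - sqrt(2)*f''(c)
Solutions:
 f(c) = C1 + C2*erf(2^(1/4)*c/2)


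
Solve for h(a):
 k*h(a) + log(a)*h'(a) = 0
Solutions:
 h(a) = C1*exp(-k*li(a))


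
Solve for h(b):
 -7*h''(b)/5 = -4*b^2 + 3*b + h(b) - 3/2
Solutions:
 h(b) = C1*sin(sqrt(35)*b/7) + C2*cos(sqrt(35)*b/7) + 4*b^2 - 3*b - 97/10


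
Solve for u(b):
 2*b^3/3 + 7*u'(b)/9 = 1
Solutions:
 u(b) = C1 - 3*b^4/14 + 9*b/7


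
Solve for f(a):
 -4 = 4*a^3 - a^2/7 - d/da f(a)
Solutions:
 f(a) = C1 + a^4 - a^3/21 + 4*a


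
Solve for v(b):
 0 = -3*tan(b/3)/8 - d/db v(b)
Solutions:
 v(b) = C1 + 9*log(cos(b/3))/8


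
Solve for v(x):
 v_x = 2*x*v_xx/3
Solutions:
 v(x) = C1 + C2*x^(5/2)


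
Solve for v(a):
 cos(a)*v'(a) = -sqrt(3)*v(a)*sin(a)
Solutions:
 v(a) = C1*cos(a)^(sqrt(3))


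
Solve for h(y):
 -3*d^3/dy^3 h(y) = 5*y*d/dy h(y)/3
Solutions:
 h(y) = C1 + Integral(C2*airyai(-15^(1/3)*y/3) + C3*airybi(-15^(1/3)*y/3), y)


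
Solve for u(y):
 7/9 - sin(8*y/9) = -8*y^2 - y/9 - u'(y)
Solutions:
 u(y) = C1 - 8*y^3/3 - y^2/18 - 7*y/9 - 9*cos(8*y/9)/8


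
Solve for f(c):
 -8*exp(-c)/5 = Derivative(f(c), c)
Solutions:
 f(c) = C1 + 8*exp(-c)/5


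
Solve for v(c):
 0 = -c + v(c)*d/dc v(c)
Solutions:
 v(c) = -sqrt(C1 + c^2)
 v(c) = sqrt(C1 + c^2)


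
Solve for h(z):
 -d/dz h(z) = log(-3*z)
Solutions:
 h(z) = C1 - z*log(-z) + z*(1 - log(3))


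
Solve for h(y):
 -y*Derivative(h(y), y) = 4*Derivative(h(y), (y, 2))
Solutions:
 h(y) = C1 + C2*erf(sqrt(2)*y/4)


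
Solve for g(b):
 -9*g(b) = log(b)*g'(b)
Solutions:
 g(b) = C1*exp(-9*li(b))


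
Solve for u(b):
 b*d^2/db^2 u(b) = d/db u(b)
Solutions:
 u(b) = C1 + C2*b^2


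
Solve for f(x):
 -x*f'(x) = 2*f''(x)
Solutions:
 f(x) = C1 + C2*erf(x/2)


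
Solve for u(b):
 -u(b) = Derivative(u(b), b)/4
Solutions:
 u(b) = C1*exp(-4*b)


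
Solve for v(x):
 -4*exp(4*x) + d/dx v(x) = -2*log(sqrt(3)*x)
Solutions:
 v(x) = C1 - 2*x*log(x) + x*(2 - log(3)) + exp(4*x)


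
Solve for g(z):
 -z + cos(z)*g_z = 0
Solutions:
 g(z) = C1 + Integral(z/cos(z), z)


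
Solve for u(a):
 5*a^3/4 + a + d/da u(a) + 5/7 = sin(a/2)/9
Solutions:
 u(a) = C1 - 5*a^4/16 - a^2/2 - 5*a/7 - 2*cos(a/2)/9


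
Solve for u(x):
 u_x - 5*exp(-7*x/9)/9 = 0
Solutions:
 u(x) = C1 - 5*exp(-7*x/9)/7


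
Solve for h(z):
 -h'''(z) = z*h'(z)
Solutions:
 h(z) = C1 + Integral(C2*airyai(-z) + C3*airybi(-z), z)


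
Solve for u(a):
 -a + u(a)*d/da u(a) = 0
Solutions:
 u(a) = -sqrt(C1 + a^2)
 u(a) = sqrt(C1 + a^2)


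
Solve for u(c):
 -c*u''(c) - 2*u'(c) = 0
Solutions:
 u(c) = C1 + C2/c


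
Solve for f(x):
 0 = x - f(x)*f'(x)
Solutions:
 f(x) = -sqrt(C1 + x^2)
 f(x) = sqrt(C1 + x^2)


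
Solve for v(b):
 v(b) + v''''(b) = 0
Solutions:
 v(b) = (C1*sin(sqrt(2)*b/2) + C2*cos(sqrt(2)*b/2))*exp(-sqrt(2)*b/2) + (C3*sin(sqrt(2)*b/2) + C4*cos(sqrt(2)*b/2))*exp(sqrt(2)*b/2)


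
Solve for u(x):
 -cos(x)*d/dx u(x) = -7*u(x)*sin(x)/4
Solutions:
 u(x) = C1/cos(x)^(7/4)


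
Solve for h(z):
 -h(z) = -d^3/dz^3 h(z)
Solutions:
 h(z) = C3*exp(z) + (C1*sin(sqrt(3)*z/2) + C2*cos(sqrt(3)*z/2))*exp(-z/2)


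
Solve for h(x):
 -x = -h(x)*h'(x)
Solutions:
 h(x) = -sqrt(C1 + x^2)
 h(x) = sqrt(C1 + x^2)


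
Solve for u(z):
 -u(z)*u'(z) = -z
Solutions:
 u(z) = -sqrt(C1 + z^2)
 u(z) = sqrt(C1 + z^2)


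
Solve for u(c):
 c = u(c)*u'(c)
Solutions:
 u(c) = -sqrt(C1 + c^2)
 u(c) = sqrt(C1 + c^2)


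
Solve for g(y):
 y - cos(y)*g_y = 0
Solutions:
 g(y) = C1 + Integral(y/cos(y), y)


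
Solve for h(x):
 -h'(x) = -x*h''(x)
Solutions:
 h(x) = C1 + C2*x^2


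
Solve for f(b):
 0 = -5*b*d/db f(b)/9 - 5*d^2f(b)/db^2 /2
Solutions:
 f(b) = C1 + C2*erf(b/3)


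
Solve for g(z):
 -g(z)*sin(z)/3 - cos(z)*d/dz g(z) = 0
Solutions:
 g(z) = C1*cos(z)^(1/3)


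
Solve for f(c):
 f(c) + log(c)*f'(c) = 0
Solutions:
 f(c) = C1*exp(-li(c))


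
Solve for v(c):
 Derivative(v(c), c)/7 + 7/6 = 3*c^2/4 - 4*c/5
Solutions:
 v(c) = C1 + 7*c^3/4 - 14*c^2/5 - 49*c/6


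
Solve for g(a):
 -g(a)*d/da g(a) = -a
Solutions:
 g(a) = -sqrt(C1 + a^2)
 g(a) = sqrt(C1 + a^2)


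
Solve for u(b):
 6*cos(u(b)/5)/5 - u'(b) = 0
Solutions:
 -6*b/5 - 5*log(sin(u(b)/5) - 1)/2 + 5*log(sin(u(b)/5) + 1)/2 = C1


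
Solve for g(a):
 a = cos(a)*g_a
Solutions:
 g(a) = C1 + Integral(a/cos(a), a)


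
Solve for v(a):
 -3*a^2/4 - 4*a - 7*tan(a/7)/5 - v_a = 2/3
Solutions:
 v(a) = C1 - a^3/4 - 2*a^2 - 2*a/3 + 49*log(cos(a/7))/5


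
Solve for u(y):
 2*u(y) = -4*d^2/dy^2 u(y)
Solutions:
 u(y) = C1*sin(sqrt(2)*y/2) + C2*cos(sqrt(2)*y/2)


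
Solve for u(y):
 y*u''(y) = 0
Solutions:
 u(y) = C1 + C2*y


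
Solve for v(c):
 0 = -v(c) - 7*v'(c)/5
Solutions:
 v(c) = C1*exp(-5*c/7)


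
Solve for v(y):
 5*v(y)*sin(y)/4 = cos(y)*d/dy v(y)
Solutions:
 v(y) = C1/cos(y)^(5/4)


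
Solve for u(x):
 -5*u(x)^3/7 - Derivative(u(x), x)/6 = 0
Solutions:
 u(x) = -sqrt(14)*sqrt(-1/(C1 - 30*x))/2
 u(x) = sqrt(14)*sqrt(-1/(C1 - 30*x))/2


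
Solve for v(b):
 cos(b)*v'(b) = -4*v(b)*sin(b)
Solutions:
 v(b) = C1*cos(b)^4


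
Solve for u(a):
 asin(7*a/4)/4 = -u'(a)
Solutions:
 u(a) = C1 - a*asin(7*a/4)/4 - sqrt(16 - 49*a^2)/28


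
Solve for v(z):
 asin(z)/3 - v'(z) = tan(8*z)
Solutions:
 v(z) = C1 + z*asin(z)/3 + sqrt(1 - z^2)/3 + log(cos(8*z))/8


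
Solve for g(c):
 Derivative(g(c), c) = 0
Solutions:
 g(c) = C1


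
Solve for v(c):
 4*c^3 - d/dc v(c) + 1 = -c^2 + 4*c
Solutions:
 v(c) = C1 + c^4 + c^3/3 - 2*c^2 + c


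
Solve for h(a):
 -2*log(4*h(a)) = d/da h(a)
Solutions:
 Integral(1/(log(_y) + 2*log(2)), (_y, h(a)))/2 = C1 - a


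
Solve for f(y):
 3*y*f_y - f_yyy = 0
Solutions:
 f(y) = C1 + Integral(C2*airyai(3^(1/3)*y) + C3*airybi(3^(1/3)*y), y)


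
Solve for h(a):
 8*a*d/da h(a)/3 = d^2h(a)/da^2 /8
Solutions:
 h(a) = C1 + C2*erfi(4*sqrt(6)*a/3)


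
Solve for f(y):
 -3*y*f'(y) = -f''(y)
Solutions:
 f(y) = C1 + C2*erfi(sqrt(6)*y/2)


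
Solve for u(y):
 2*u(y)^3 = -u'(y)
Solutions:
 u(y) = -sqrt(2)*sqrt(-1/(C1 - 2*y))/2
 u(y) = sqrt(2)*sqrt(-1/(C1 - 2*y))/2


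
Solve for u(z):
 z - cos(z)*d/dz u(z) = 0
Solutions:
 u(z) = C1 + Integral(z/cos(z), z)


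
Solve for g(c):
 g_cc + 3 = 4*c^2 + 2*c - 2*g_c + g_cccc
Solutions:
 g(c) = C1 + C2*exp(-c*((sqrt(78)/9 + 1)^(-1/3) + 3*(sqrt(78)/9 + 1)^(1/3))/6)*sin(sqrt(3)*c*(-3*(sqrt(78)/9 + 1)^(1/3) + (sqrt(78)/9 + 1)^(-1/3))/6) + C3*exp(-c*((sqrt(78)/9 + 1)^(-1/3) + 3*(sqrt(78)/9 + 1)^(1/3))/6)*cos(sqrt(3)*c*(-3*(sqrt(78)/9 + 1)^(1/3) + (sqrt(78)/9 + 1)^(-1/3))/6) + C4*exp(c*(1/(3*(sqrt(78)/9 + 1)^(1/3)) + (sqrt(78)/9 + 1)^(1/3))) + 2*c^3/3 - c^2/2 - c


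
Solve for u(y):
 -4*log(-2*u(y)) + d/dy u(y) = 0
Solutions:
 -Integral(1/(log(-_y) + log(2)), (_y, u(y)))/4 = C1 - y


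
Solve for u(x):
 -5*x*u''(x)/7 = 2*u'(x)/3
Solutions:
 u(x) = C1 + C2*x^(1/15)


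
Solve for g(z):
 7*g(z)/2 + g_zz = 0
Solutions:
 g(z) = C1*sin(sqrt(14)*z/2) + C2*cos(sqrt(14)*z/2)


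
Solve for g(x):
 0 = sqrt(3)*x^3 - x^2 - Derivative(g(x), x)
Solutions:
 g(x) = C1 + sqrt(3)*x^4/4 - x^3/3


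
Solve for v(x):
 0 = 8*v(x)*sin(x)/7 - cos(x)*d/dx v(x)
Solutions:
 v(x) = C1/cos(x)^(8/7)


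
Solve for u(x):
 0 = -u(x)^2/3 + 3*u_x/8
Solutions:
 u(x) = -9/(C1 + 8*x)


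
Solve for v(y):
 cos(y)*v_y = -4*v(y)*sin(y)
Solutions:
 v(y) = C1*cos(y)^4


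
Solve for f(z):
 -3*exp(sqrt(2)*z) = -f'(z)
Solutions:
 f(z) = C1 + 3*sqrt(2)*exp(sqrt(2)*z)/2


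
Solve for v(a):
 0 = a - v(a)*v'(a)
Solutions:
 v(a) = -sqrt(C1 + a^2)
 v(a) = sqrt(C1 + a^2)


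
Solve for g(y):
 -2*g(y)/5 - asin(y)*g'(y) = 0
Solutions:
 g(y) = C1*exp(-2*Integral(1/asin(y), y)/5)


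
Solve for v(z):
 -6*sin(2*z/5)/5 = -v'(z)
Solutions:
 v(z) = C1 - 3*cos(2*z/5)


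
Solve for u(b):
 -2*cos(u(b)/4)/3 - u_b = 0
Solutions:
 2*b/3 - 2*log(sin(u(b)/4) - 1) + 2*log(sin(u(b)/4) + 1) = C1


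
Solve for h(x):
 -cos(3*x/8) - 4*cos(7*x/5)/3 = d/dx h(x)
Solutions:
 h(x) = C1 - 8*sin(3*x/8)/3 - 20*sin(7*x/5)/21


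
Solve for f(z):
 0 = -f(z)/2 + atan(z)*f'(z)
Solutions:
 f(z) = C1*exp(Integral(1/atan(z), z)/2)


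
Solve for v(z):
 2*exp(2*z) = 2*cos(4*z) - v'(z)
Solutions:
 v(z) = C1 - exp(2*z) + sin(4*z)/2
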